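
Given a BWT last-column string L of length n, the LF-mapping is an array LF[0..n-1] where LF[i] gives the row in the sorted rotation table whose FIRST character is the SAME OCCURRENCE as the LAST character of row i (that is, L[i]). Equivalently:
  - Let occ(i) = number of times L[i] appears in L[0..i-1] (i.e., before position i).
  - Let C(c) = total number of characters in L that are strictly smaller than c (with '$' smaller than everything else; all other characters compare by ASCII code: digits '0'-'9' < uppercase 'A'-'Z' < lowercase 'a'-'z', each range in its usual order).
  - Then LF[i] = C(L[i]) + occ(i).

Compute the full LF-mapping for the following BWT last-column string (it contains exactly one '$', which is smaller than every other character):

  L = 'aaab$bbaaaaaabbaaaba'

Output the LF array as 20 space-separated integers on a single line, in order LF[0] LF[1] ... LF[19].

Char counts: '$':1, 'a':13, 'b':6
C (first-col start): C('$')=0, C('a')=1, C('b')=14
L[0]='a': occ=0, LF[0]=C('a')+0=1+0=1
L[1]='a': occ=1, LF[1]=C('a')+1=1+1=2
L[2]='a': occ=2, LF[2]=C('a')+2=1+2=3
L[3]='b': occ=0, LF[3]=C('b')+0=14+0=14
L[4]='$': occ=0, LF[4]=C('$')+0=0+0=0
L[5]='b': occ=1, LF[5]=C('b')+1=14+1=15
L[6]='b': occ=2, LF[6]=C('b')+2=14+2=16
L[7]='a': occ=3, LF[7]=C('a')+3=1+3=4
L[8]='a': occ=4, LF[8]=C('a')+4=1+4=5
L[9]='a': occ=5, LF[9]=C('a')+5=1+5=6
L[10]='a': occ=6, LF[10]=C('a')+6=1+6=7
L[11]='a': occ=7, LF[11]=C('a')+7=1+7=8
L[12]='a': occ=8, LF[12]=C('a')+8=1+8=9
L[13]='b': occ=3, LF[13]=C('b')+3=14+3=17
L[14]='b': occ=4, LF[14]=C('b')+4=14+4=18
L[15]='a': occ=9, LF[15]=C('a')+9=1+9=10
L[16]='a': occ=10, LF[16]=C('a')+10=1+10=11
L[17]='a': occ=11, LF[17]=C('a')+11=1+11=12
L[18]='b': occ=5, LF[18]=C('b')+5=14+5=19
L[19]='a': occ=12, LF[19]=C('a')+12=1+12=13

Answer: 1 2 3 14 0 15 16 4 5 6 7 8 9 17 18 10 11 12 19 13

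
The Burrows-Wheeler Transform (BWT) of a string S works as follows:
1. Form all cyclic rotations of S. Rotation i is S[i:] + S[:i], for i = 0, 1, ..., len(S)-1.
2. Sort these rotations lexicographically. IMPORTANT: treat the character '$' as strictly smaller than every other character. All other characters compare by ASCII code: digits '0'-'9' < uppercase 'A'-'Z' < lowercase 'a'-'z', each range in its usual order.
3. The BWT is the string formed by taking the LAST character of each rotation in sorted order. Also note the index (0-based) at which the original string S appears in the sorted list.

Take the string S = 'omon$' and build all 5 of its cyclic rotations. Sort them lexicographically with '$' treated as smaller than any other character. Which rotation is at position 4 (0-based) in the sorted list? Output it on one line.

All 5 rotations (rotation i = S[i:]+S[:i]):
  rot[0] = omon$
  rot[1] = mon$o
  rot[2] = on$om
  rot[3] = n$omo
  rot[4] = $omon
Sorted (with $ < everything):
  sorted[0] = $omon
  sorted[1] = mon$o
  sorted[2] = n$omo
  sorted[3] = omon$
  sorted[4] = on$om
sorted[4] = on$om

Answer: on$om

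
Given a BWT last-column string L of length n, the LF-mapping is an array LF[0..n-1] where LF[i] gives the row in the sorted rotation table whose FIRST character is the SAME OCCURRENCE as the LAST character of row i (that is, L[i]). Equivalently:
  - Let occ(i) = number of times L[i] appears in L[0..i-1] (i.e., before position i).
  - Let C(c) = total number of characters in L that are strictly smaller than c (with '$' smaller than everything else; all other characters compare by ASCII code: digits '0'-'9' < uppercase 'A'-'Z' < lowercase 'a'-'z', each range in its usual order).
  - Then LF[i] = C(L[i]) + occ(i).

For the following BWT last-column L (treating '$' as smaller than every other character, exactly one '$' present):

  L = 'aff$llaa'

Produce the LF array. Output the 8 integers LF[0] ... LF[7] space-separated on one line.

Answer: 1 4 5 0 6 7 2 3

Derivation:
Char counts: '$':1, 'a':3, 'f':2, 'l':2
C (first-col start): C('$')=0, C('a')=1, C('f')=4, C('l')=6
L[0]='a': occ=0, LF[0]=C('a')+0=1+0=1
L[1]='f': occ=0, LF[1]=C('f')+0=4+0=4
L[2]='f': occ=1, LF[2]=C('f')+1=4+1=5
L[3]='$': occ=0, LF[3]=C('$')+0=0+0=0
L[4]='l': occ=0, LF[4]=C('l')+0=6+0=6
L[5]='l': occ=1, LF[5]=C('l')+1=6+1=7
L[6]='a': occ=1, LF[6]=C('a')+1=1+1=2
L[7]='a': occ=2, LF[7]=C('a')+2=1+2=3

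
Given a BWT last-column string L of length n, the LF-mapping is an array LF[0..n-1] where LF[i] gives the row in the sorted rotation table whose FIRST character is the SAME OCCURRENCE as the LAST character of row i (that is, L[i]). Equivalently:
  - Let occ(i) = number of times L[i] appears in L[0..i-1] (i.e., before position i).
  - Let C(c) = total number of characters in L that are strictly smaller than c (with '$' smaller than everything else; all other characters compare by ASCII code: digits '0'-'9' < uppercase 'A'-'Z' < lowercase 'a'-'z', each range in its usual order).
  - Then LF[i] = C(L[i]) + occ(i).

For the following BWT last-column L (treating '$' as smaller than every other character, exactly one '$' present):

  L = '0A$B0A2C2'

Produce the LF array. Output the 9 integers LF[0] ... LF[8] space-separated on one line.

Answer: 1 5 0 7 2 6 3 8 4

Derivation:
Char counts: '$':1, '0':2, '2':2, 'A':2, 'B':1, 'C':1
C (first-col start): C('$')=0, C('0')=1, C('2')=3, C('A')=5, C('B')=7, C('C')=8
L[0]='0': occ=0, LF[0]=C('0')+0=1+0=1
L[1]='A': occ=0, LF[1]=C('A')+0=5+0=5
L[2]='$': occ=0, LF[2]=C('$')+0=0+0=0
L[3]='B': occ=0, LF[3]=C('B')+0=7+0=7
L[4]='0': occ=1, LF[4]=C('0')+1=1+1=2
L[5]='A': occ=1, LF[5]=C('A')+1=5+1=6
L[6]='2': occ=0, LF[6]=C('2')+0=3+0=3
L[7]='C': occ=0, LF[7]=C('C')+0=8+0=8
L[8]='2': occ=1, LF[8]=C('2')+1=3+1=4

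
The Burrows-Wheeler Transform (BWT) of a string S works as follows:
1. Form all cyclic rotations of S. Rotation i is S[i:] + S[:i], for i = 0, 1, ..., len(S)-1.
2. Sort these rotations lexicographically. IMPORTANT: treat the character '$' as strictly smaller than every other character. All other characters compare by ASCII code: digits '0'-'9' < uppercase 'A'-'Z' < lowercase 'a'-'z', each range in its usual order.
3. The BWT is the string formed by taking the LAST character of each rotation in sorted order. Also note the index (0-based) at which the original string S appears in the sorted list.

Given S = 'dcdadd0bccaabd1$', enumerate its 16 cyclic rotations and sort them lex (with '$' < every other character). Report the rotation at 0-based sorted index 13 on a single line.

All 16 rotations (rotation i = S[i:]+S[:i]):
  rot[0] = dcdadd0bccaabd1$
  rot[1] = cdadd0bccaabd1$d
  rot[2] = dadd0bccaabd1$dc
  rot[3] = add0bccaabd1$dcd
  rot[4] = dd0bccaabd1$dcda
  rot[5] = d0bccaabd1$dcdad
  rot[6] = 0bccaabd1$dcdadd
  rot[7] = bccaabd1$dcdadd0
  rot[8] = ccaabd1$dcdadd0b
  rot[9] = caabd1$dcdadd0bc
  rot[10] = aabd1$dcdadd0bcc
  rot[11] = abd1$dcdadd0bcca
  rot[12] = bd1$dcdadd0bccaa
  rot[13] = d1$dcdadd0bccaab
  rot[14] = 1$dcdadd0bccaabd
  rot[15] = $dcdadd0bccaabd1
Sorted (with $ < everything):
  sorted[0] = $dcdadd0bccaabd1
  sorted[1] = 0bccaabd1$dcdadd
  sorted[2] = 1$dcdadd0bccaabd
  sorted[3] = aabd1$dcdadd0bcc
  sorted[4] = abd1$dcdadd0bcca
  sorted[5] = add0bccaabd1$dcd
  sorted[6] = bccaabd1$dcdadd0
  sorted[7] = bd1$dcdadd0bccaa
  sorted[8] = caabd1$dcdadd0bc
  sorted[9] = ccaabd1$dcdadd0b
  sorted[10] = cdadd0bccaabd1$d
  sorted[11] = d0bccaabd1$dcdad
  sorted[12] = d1$dcdadd0bccaab
  sorted[13] = dadd0bccaabd1$dc
  sorted[14] = dcdadd0bccaabd1$
  sorted[15] = dd0bccaabd1$dcda
sorted[13] = dadd0bccaabd1$dc

Answer: dadd0bccaabd1$dc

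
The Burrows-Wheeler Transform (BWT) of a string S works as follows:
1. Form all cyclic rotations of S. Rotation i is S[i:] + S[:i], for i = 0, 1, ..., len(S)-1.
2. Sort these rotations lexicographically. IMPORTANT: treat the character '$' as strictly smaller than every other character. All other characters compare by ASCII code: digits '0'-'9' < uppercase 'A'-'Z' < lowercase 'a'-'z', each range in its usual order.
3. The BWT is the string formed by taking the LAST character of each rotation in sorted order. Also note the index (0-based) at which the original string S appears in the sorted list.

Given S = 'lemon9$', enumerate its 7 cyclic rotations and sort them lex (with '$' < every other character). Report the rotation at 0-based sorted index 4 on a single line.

Answer: mon9$le

Derivation:
All 7 rotations (rotation i = S[i:]+S[:i]):
  rot[0] = lemon9$
  rot[1] = emon9$l
  rot[2] = mon9$le
  rot[3] = on9$lem
  rot[4] = n9$lemo
  rot[5] = 9$lemon
  rot[6] = $lemon9
Sorted (with $ < everything):
  sorted[0] = $lemon9
  sorted[1] = 9$lemon
  sorted[2] = emon9$l
  sorted[3] = lemon9$
  sorted[4] = mon9$le
  sorted[5] = n9$lemo
  sorted[6] = on9$lem
sorted[4] = mon9$le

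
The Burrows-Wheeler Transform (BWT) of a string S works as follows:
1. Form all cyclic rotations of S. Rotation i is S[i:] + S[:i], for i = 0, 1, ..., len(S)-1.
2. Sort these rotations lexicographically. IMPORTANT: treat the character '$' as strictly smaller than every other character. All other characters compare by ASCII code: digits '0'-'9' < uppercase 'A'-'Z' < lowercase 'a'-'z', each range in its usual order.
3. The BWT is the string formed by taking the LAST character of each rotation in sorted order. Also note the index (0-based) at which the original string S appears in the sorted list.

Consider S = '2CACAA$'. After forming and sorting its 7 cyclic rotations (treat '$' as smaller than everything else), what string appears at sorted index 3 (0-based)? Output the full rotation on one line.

All 7 rotations (rotation i = S[i:]+S[:i]):
  rot[0] = 2CACAA$
  rot[1] = CACAA$2
  rot[2] = ACAA$2C
  rot[3] = CAA$2CA
  rot[4] = AA$2CAC
  rot[5] = A$2CACA
  rot[6] = $2CACAA
Sorted (with $ < everything):
  sorted[0] = $2CACAA
  sorted[1] = 2CACAA$
  sorted[2] = A$2CACA
  sorted[3] = AA$2CAC
  sorted[4] = ACAA$2C
  sorted[5] = CAA$2CA
  sorted[6] = CACAA$2
sorted[3] = AA$2CAC

Answer: AA$2CAC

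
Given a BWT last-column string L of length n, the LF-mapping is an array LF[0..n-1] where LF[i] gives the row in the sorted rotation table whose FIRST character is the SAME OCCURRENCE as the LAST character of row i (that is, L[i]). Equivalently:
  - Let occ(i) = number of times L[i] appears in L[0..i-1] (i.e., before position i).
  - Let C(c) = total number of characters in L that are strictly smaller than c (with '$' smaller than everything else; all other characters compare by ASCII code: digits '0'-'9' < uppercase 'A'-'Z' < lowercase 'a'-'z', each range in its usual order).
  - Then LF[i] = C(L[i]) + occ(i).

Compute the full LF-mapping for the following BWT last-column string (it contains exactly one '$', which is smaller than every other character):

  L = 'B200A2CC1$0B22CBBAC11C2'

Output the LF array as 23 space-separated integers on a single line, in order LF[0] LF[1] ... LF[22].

Char counts: '$':1, '0':3, '1':3, '2':5, 'A':2, 'B':4, 'C':5
C (first-col start): C('$')=0, C('0')=1, C('1')=4, C('2')=7, C('A')=12, C('B')=14, C('C')=18
L[0]='B': occ=0, LF[0]=C('B')+0=14+0=14
L[1]='2': occ=0, LF[1]=C('2')+0=7+0=7
L[2]='0': occ=0, LF[2]=C('0')+0=1+0=1
L[3]='0': occ=1, LF[3]=C('0')+1=1+1=2
L[4]='A': occ=0, LF[4]=C('A')+0=12+0=12
L[5]='2': occ=1, LF[5]=C('2')+1=7+1=8
L[6]='C': occ=0, LF[6]=C('C')+0=18+0=18
L[7]='C': occ=1, LF[7]=C('C')+1=18+1=19
L[8]='1': occ=0, LF[8]=C('1')+0=4+0=4
L[9]='$': occ=0, LF[9]=C('$')+0=0+0=0
L[10]='0': occ=2, LF[10]=C('0')+2=1+2=3
L[11]='B': occ=1, LF[11]=C('B')+1=14+1=15
L[12]='2': occ=2, LF[12]=C('2')+2=7+2=9
L[13]='2': occ=3, LF[13]=C('2')+3=7+3=10
L[14]='C': occ=2, LF[14]=C('C')+2=18+2=20
L[15]='B': occ=2, LF[15]=C('B')+2=14+2=16
L[16]='B': occ=3, LF[16]=C('B')+3=14+3=17
L[17]='A': occ=1, LF[17]=C('A')+1=12+1=13
L[18]='C': occ=3, LF[18]=C('C')+3=18+3=21
L[19]='1': occ=1, LF[19]=C('1')+1=4+1=5
L[20]='1': occ=2, LF[20]=C('1')+2=4+2=6
L[21]='C': occ=4, LF[21]=C('C')+4=18+4=22
L[22]='2': occ=4, LF[22]=C('2')+4=7+4=11

Answer: 14 7 1 2 12 8 18 19 4 0 3 15 9 10 20 16 17 13 21 5 6 22 11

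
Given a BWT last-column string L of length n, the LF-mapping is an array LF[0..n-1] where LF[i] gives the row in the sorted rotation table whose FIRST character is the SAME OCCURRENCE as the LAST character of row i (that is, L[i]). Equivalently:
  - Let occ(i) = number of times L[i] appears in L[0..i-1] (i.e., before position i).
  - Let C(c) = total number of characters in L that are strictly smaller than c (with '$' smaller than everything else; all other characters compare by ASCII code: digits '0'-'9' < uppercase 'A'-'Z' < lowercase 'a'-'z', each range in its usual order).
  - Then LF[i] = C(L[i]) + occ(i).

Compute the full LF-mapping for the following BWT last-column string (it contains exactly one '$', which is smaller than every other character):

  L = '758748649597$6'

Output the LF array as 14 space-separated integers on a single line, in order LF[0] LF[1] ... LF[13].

Char counts: '$':1, '4':2, '5':2, '6':2, '7':3, '8':2, '9':2
C (first-col start): C('$')=0, C('4')=1, C('5')=3, C('6')=5, C('7')=7, C('8')=10, C('9')=12
L[0]='7': occ=0, LF[0]=C('7')+0=7+0=7
L[1]='5': occ=0, LF[1]=C('5')+0=3+0=3
L[2]='8': occ=0, LF[2]=C('8')+0=10+0=10
L[3]='7': occ=1, LF[3]=C('7')+1=7+1=8
L[4]='4': occ=0, LF[4]=C('4')+0=1+0=1
L[5]='8': occ=1, LF[5]=C('8')+1=10+1=11
L[6]='6': occ=0, LF[6]=C('6')+0=5+0=5
L[7]='4': occ=1, LF[7]=C('4')+1=1+1=2
L[8]='9': occ=0, LF[8]=C('9')+0=12+0=12
L[9]='5': occ=1, LF[9]=C('5')+1=3+1=4
L[10]='9': occ=1, LF[10]=C('9')+1=12+1=13
L[11]='7': occ=2, LF[11]=C('7')+2=7+2=9
L[12]='$': occ=0, LF[12]=C('$')+0=0+0=0
L[13]='6': occ=1, LF[13]=C('6')+1=5+1=6

Answer: 7 3 10 8 1 11 5 2 12 4 13 9 0 6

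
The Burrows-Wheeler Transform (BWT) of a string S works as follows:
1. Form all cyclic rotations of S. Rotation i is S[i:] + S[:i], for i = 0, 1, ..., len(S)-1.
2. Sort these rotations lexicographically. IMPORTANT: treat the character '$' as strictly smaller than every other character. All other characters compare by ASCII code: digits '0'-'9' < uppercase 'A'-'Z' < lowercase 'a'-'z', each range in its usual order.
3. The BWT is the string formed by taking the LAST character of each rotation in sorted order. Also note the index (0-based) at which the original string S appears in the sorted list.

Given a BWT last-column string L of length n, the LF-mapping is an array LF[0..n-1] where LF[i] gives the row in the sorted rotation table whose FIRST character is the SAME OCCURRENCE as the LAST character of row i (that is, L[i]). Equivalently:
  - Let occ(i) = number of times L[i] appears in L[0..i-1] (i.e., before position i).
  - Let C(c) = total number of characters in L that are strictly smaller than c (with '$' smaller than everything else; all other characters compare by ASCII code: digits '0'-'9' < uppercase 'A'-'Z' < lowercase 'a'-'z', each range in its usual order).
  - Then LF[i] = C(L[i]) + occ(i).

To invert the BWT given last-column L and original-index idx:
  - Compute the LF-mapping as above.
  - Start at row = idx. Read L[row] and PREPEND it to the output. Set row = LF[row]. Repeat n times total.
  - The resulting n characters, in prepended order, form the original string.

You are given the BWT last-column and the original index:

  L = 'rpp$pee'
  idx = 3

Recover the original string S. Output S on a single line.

Answer: pepper$

Derivation:
LF mapping: 6 3 4 0 5 1 2
Walk LF starting at row 3, prepending L[row]:
  step 1: row=3, L[3]='$', prepend. Next row=LF[3]=0
  step 2: row=0, L[0]='r', prepend. Next row=LF[0]=6
  step 3: row=6, L[6]='e', prepend. Next row=LF[6]=2
  step 4: row=2, L[2]='p', prepend. Next row=LF[2]=4
  step 5: row=4, L[4]='p', prepend. Next row=LF[4]=5
  step 6: row=5, L[5]='e', prepend. Next row=LF[5]=1
  step 7: row=1, L[1]='p', prepend. Next row=LF[1]=3
Reversed output: pepper$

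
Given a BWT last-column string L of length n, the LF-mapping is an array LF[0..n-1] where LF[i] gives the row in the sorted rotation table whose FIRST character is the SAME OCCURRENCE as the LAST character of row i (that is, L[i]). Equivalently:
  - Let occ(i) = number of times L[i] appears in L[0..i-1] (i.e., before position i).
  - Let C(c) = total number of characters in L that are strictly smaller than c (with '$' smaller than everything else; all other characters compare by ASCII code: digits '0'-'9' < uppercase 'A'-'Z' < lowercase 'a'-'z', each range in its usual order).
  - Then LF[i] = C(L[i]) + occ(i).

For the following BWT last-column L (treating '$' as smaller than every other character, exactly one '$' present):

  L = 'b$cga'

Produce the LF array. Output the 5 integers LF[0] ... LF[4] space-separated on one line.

Char counts: '$':1, 'a':1, 'b':1, 'c':1, 'g':1
C (first-col start): C('$')=0, C('a')=1, C('b')=2, C('c')=3, C('g')=4
L[0]='b': occ=0, LF[0]=C('b')+0=2+0=2
L[1]='$': occ=0, LF[1]=C('$')+0=0+0=0
L[2]='c': occ=0, LF[2]=C('c')+0=3+0=3
L[3]='g': occ=0, LF[3]=C('g')+0=4+0=4
L[4]='a': occ=0, LF[4]=C('a')+0=1+0=1

Answer: 2 0 3 4 1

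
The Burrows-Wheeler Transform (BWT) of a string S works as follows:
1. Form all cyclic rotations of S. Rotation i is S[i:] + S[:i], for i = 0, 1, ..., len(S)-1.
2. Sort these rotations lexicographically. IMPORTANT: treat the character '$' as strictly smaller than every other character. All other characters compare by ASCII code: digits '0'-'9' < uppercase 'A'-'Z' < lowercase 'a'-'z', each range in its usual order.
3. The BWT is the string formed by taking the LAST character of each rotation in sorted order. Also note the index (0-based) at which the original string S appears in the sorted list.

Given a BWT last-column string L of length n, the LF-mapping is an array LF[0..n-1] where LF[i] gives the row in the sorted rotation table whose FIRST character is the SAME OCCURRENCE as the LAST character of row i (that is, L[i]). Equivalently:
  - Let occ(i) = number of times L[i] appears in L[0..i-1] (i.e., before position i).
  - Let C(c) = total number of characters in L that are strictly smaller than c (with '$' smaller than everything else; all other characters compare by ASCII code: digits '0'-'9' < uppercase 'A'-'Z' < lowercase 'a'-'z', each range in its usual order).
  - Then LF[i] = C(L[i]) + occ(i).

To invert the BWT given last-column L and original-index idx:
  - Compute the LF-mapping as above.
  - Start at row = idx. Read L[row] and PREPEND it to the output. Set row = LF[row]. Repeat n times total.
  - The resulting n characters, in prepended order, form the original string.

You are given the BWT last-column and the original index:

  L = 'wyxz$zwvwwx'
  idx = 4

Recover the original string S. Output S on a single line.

LF mapping: 2 8 6 9 0 10 3 1 4 5 7
Walk LF starting at row 4, prepending L[row]:
  step 1: row=4, L[4]='$', prepend. Next row=LF[4]=0
  step 2: row=0, L[0]='w', prepend. Next row=LF[0]=2
  step 3: row=2, L[2]='x', prepend. Next row=LF[2]=6
  step 4: row=6, L[6]='w', prepend. Next row=LF[6]=3
  step 5: row=3, L[3]='z', prepend. Next row=LF[3]=9
  step 6: row=9, L[9]='w', prepend. Next row=LF[9]=5
  step 7: row=5, L[5]='z', prepend. Next row=LF[5]=10
  step 8: row=10, L[10]='x', prepend. Next row=LF[10]=7
  step 9: row=7, L[7]='v', prepend. Next row=LF[7]=1
  step 10: row=1, L[1]='y', prepend. Next row=LF[1]=8
  step 11: row=8, L[8]='w', prepend. Next row=LF[8]=4
Reversed output: wyvxzwzwxw$

Answer: wyvxzwzwxw$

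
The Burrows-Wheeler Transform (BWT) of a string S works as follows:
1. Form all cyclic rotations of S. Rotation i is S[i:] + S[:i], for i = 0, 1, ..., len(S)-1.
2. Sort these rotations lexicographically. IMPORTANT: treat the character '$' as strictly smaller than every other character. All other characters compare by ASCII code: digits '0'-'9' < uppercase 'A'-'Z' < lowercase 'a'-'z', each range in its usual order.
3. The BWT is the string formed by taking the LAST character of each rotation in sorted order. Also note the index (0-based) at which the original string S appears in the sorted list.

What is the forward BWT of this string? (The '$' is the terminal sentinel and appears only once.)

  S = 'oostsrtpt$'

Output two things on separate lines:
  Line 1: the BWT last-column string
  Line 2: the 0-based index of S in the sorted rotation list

All 10 rotations (rotation i = S[i:]+S[:i]):
  rot[0] = oostsrtpt$
  rot[1] = ostsrtpt$o
  rot[2] = stsrtpt$oo
  rot[3] = tsrtpt$oos
  rot[4] = srtpt$oost
  rot[5] = rtpt$oosts
  rot[6] = tpt$oostsr
  rot[7] = pt$oostsrt
  rot[8] = t$oostsrtp
  rot[9] = $oostsrtpt
Sorted (with $ < everything):
  sorted[0] = $oostsrtpt  (last char: 't')
  sorted[1] = oostsrtpt$  (last char: '$')
  sorted[2] = ostsrtpt$o  (last char: 'o')
  sorted[3] = pt$oostsrt  (last char: 't')
  sorted[4] = rtpt$oosts  (last char: 's')
  sorted[5] = srtpt$oost  (last char: 't')
  sorted[6] = stsrtpt$oo  (last char: 'o')
  sorted[7] = t$oostsrtp  (last char: 'p')
  sorted[8] = tpt$oostsr  (last char: 'r')
  sorted[9] = tsrtpt$oos  (last char: 's')
Last column: t$otstoprs
Original string S is at sorted index 1

Answer: t$otstoprs
1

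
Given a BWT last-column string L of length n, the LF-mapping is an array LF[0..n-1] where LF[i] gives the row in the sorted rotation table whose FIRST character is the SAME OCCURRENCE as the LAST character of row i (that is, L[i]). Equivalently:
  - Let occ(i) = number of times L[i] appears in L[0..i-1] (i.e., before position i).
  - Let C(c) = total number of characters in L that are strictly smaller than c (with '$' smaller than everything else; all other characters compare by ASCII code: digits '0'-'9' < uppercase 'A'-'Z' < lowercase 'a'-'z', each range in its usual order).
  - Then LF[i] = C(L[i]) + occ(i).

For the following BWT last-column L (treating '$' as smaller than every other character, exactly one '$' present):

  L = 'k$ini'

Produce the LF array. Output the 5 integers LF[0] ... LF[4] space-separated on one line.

Char counts: '$':1, 'i':2, 'k':1, 'n':1
C (first-col start): C('$')=0, C('i')=1, C('k')=3, C('n')=4
L[0]='k': occ=0, LF[0]=C('k')+0=3+0=3
L[1]='$': occ=0, LF[1]=C('$')+0=0+0=0
L[2]='i': occ=0, LF[2]=C('i')+0=1+0=1
L[3]='n': occ=0, LF[3]=C('n')+0=4+0=4
L[4]='i': occ=1, LF[4]=C('i')+1=1+1=2

Answer: 3 0 1 4 2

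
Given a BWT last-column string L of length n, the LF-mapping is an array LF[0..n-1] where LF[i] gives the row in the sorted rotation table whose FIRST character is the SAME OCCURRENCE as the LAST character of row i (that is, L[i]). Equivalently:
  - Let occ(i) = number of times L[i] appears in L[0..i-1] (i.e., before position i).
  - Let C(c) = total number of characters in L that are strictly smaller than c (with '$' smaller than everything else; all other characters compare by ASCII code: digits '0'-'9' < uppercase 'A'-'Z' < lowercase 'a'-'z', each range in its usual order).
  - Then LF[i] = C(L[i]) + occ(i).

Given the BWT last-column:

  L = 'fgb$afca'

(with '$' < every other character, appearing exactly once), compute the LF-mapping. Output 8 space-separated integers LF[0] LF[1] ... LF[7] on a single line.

Answer: 5 7 3 0 1 6 4 2

Derivation:
Char counts: '$':1, 'a':2, 'b':1, 'c':1, 'f':2, 'g':1
C (first-col start): C('$')=0, C('a')=1, C('b')=3, C('c')=4, C('f')=5, C('g')=7
L[0]='f': occ=0, LF[0]=C('f')+0=5+0=5
L[1]='g': occ=0, LF[1]=C('g')+0=7+0=7
L[2]='b': occ=0, LF[2]=C('b')+0=3+0=3
L[3]='$': occ=0, LF[3]=C('$')+0=0+0=0
L[4]='a': occ=0, LF[4]=C('a')+0=1+0=1
L[5]='f': occ=1, LF[5]=C('f')+1=5+1=6
L[6]='c': occ=0, LF[6]=C('c')+0=4+0=4
L[7]='a': occ=1, LF[7]=C('a')+1=1+1=2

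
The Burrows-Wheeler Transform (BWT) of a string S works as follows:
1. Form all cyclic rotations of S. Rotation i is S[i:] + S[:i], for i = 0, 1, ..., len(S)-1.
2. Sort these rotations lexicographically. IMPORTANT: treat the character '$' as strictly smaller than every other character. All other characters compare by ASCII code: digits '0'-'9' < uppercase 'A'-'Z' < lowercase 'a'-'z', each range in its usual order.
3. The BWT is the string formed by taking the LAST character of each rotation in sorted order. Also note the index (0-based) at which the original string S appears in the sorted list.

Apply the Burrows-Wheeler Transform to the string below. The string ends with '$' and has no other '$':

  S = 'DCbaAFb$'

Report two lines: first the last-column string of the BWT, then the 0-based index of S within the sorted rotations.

Answer: baD$AbFC
3

Derivation:
All 8 rotations (rotation i = S[i:]+S[:i]):
  rot[0] = DCbaAFb$
  rot[1] = CbaAFb$D
  rot[2] = baAFb$DC
  rot[3] = aAFb$DCb
  rot[4] = AFb$DCba
  rot[5] = Fb$DCbaA
  rot[6] = b$DCbaAF
  rot[7] = $DCbaAFb
Sorted (with $ < everything):
  sorted[0] = $DCbaAFb  (last char: 'b')
  sorted[1] = AFb$DCba  (last char: 'a')
  sorted[2] = CbaAFb$D  (last char: 'D')
  sorted[3] = DCbaAFb$  (last char: '$')
  sorted[4] = Fb$DCbaA  (last char: 'A')
  sorted[5] = aAFb$DCb  (last char: 'b')
  sorted[6] = b$DCbaAF  (last char: 'F')
  sorted[7] = baAFb$DC  (last char: 'C')
Last column: baD$AbFC
Original string S is at sorted index 3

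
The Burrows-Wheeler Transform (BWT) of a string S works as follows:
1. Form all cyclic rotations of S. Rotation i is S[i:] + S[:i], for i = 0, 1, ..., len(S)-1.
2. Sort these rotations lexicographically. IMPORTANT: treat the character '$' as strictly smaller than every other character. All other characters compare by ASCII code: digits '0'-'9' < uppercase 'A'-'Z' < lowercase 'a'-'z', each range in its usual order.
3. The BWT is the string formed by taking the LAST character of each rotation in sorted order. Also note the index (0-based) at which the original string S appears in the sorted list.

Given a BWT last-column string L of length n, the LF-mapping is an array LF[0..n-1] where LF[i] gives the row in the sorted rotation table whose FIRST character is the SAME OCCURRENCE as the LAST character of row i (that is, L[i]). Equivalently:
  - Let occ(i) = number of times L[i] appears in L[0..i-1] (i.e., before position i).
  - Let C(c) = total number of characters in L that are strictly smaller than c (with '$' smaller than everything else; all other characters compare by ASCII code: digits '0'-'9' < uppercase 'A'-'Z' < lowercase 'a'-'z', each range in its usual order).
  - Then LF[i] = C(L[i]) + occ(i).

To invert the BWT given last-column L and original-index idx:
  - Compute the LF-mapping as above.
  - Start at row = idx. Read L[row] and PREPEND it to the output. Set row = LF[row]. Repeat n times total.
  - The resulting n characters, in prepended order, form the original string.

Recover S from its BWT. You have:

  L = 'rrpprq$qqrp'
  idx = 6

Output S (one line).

Answer: qrppprrqqr$

Derivation:
LF mapping: 7 8 1 2 9 4 0 5 6 10 3
Walk LF starting at row 6, prepending L[row]:
  step 1: row=6, L[6]='$', prepend. Next row=LF[6]=0
  step 2: row=0, L[0]='r', prepend. Next row=LF[0]=7
  step 3: row=7, L[7]='q', prepend. Next row=LF[7]=5
  step 4: row=5, L[5]='q', prepend. Next row=LF[5]=4
  step 5: row=4, L[4]='r', prepend. Next row=LF[4]=9
  step 6: row=9, L[9]='r', prepend. Next row=LF[9]=10
  step 7: row=10, L[10]='p', prepend. Next row=LF[10]=3
  step 8: row=3, L[3]='p', prepend. Next row=LF[3]=2
  step 9: row=2, L[2]='p', prepend. Next row=LF[2]=1
  step 10: row=1, L[1]='r', prepend. Next row=LF[1]=8
  step 11: row=8, L[8]='q', prepend. Next row=LF[8]=6
Reversed output: qrppprrqqr$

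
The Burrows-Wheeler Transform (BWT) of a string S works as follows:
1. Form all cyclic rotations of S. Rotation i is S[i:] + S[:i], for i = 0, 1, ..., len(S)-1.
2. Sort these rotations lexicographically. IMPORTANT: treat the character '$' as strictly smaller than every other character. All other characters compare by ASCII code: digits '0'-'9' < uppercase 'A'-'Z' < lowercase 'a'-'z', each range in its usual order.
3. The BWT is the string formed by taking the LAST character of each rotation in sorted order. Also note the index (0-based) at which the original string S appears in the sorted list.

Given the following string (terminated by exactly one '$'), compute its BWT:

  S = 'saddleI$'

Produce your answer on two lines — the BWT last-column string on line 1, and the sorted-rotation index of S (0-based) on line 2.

Answer: Iesadld$
7

Derivation:
All 8 rotations (rotation i = S[i:]+S[:i]):
  rot[0] = saddleI$
  rot[1] = addleI$s
  rot[2] = ddleI$sa
  rot[3] = dleI$sad
  rot[4] = leI$sadd
  rot[5] = eI$saddl
  rot[6] = I$saddle
  rot[7] = $saddleI
Sorted (with $ < everything):
  sorted[0] = $saddleI  (last char: 'I')
  sorted[1] = I$saddle  (last char: 'e')
  sorted[2] = addleI$s  (last char: 's')
  sorted[3] = ddleI$sa  (last char: 'a')
  sorted[4] = dleI$sad  (last char: 'd')
  sorted[5] = eI$saddl  (last char: 'l')
  sorted[6] = leI$sadd  (last char: 'd')
  sorted[7] = saddleI$  (last char: '$')
Last column: Iesadld$
Original string S is at sorted index 7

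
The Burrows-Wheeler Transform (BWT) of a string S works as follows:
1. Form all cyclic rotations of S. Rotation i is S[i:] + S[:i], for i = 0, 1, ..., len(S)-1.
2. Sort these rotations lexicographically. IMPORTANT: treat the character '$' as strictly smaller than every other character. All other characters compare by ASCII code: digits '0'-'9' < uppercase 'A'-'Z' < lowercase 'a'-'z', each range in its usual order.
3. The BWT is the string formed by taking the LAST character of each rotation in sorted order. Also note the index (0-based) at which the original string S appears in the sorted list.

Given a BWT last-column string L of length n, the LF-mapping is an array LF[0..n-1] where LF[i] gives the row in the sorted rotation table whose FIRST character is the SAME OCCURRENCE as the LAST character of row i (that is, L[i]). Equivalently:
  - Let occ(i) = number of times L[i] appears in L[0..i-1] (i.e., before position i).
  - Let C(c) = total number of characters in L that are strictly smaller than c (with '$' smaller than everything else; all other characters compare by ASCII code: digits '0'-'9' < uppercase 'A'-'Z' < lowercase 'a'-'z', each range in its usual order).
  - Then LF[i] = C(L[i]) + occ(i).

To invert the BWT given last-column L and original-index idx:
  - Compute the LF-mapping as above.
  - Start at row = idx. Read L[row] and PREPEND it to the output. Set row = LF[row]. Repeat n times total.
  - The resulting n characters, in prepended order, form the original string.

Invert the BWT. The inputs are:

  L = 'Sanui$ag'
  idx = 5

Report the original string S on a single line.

Answer: iguanaS$

Derivation:
LF mapping: 1 2 6 7 5 0 3 4
Walk LF starting at row 5, prepending L[row]:
  step 1: row=5, L[5]='$', prepend. Next row=LF[5]=0
  step 2: row=0, L[0]='S', prepend. Next row=LF[0]=1
  step 3: row=1, L[1]='a', prepend. Next row=LF[1]=2
  step 4: row=2, L[2]='n', prepend. Next row=LF[2]=6
  step 5: row=6, L[6]='a', prepend. Next row=LF[6]=3
  step 6: row=3, L[3]='u', prepend. Next row=LF[3]=7
  step 7: row=7, L[7]='g', prepend. Next row=LF[7]=4
  step 8: row=4, L[4]='i', prepend. Next row=LF[4]=5
Reversed output: iguanaS$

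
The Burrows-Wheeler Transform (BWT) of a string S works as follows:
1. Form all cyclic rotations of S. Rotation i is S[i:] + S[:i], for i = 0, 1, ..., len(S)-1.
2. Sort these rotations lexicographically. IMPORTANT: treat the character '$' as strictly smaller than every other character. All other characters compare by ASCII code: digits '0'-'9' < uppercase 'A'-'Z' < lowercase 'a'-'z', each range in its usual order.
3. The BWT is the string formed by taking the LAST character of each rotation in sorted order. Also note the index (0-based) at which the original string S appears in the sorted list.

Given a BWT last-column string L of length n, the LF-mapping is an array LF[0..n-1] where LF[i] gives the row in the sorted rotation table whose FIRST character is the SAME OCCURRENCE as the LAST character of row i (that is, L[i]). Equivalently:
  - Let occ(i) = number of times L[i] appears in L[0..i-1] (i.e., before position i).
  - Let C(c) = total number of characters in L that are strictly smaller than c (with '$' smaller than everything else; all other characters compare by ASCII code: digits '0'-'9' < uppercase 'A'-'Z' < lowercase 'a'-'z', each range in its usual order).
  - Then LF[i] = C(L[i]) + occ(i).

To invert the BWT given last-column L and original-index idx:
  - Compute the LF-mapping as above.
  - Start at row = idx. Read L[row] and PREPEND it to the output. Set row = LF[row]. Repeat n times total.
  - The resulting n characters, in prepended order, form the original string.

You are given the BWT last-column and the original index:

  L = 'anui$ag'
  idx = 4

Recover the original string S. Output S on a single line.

LF mapping: 1 5 6 4 0 2 3
Walk LF starting at row 4, prepending L[row]:
  step 1: row=4, L[4]='$', prepend. Next row=LF[4]=0
  step 2: row=0, L[0]='a', prepend. Next row=LF[0]=1
  step 3: row=1, L[1]='n', prepend. Next row=LF[1]=5
  step 4: row=5, L[5]='a', prepend. Next row=LF[5]=2
  step 5: row=2, L[2]='u', prepend. Next row=LF[2]=6
  step 6: row=6, L[6]='g', prepend. Next row=LF[6]=3
  step 7: row=3, L[3]='i', prepend. Next row=LF[3]=4
Reversed output: iguana$

Answer: iguana$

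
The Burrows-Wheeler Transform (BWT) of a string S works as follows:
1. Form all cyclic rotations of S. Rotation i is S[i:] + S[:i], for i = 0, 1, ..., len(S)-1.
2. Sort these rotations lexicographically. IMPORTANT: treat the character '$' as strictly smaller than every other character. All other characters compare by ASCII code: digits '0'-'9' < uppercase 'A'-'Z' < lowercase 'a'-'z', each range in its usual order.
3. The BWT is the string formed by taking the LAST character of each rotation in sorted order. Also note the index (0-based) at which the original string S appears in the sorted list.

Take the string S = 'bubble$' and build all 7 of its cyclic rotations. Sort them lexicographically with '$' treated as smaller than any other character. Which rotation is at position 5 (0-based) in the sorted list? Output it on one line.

All 7 rotations (rotation i = S[i:]+S[:i]):
  rot[0] = bubble$
  rot[1] = ubble$b
  rot[2] = bble$bu
  rot[3] = ble$bub
  rot[4] = le$bubb
  rot[5] = e$bubbl
  rot[6] = $bubble
Sorted (with $ < everything):
  sorted[0] = $bubble
  sorted[1] = bble$bu
  sorted[2] = ble$bub
  sorted[3] = bubble$
  sorted[4] = e$bubbl
  sorted[5] = le$bubb
  sorted[6] = ubble$b
sorted[5] = le$bubb

Answer: le$bubb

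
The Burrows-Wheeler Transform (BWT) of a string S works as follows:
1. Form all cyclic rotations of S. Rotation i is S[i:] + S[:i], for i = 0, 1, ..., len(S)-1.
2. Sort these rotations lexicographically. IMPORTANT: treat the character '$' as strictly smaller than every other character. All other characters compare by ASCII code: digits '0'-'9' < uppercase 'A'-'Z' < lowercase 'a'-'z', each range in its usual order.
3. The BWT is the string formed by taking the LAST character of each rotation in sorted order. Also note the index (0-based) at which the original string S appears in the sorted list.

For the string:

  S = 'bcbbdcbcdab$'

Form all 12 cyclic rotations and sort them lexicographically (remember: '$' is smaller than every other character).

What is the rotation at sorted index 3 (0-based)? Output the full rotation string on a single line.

Answer: bbdcbcdab$bc

Derivation:
All 12 rotations (rotation i = S[i:]+S[:i]):
  rot[0] = bcbbdcbcdab$
  rot[1] = cbbdcbcdab$b
  rot[2] = bbdcbcdab$bc
  rot[3] = bdcbcdab$bcb
  rot[4] = dcbcdab$bcbb
  rot[5] = cbcdab$bcbbd
  rot[6] = bcdab$bcbbdc
  rot[7] = cdab$bcbbdcb
  rot[8] = dab$bcbbdcbc
  rot[9] = ab$bcbbdcbcd
  rot[10] = b$bcbbdcbcda
  rot[11] = $bcbbdcbcdab
Sorted (with $ < everything):
  sorted[0] = $bcbbdcbcdab
  sorted[1] = ab$bcbbdcbcd
  sorted[2] = b$bcbbdcbcda
  sorted[3] = bbdcbcdab$bc
  sorted[4] = bcbbdcbcdab$
  sorted[5] = bcdab$bcbbdc
  sorted[6] = bdcbcdab$bcb
  sorted[7] = cbbdcbcdab$b
  sorted[8] = cbcdab$bcbbd
  sorted[9] = cdab$bcbbdcb
  sorted[10] = dab$bcbbdcbc
  sorted[11] = dcbcdab$bcbb
sorted[3] = bbdcbcdab$bc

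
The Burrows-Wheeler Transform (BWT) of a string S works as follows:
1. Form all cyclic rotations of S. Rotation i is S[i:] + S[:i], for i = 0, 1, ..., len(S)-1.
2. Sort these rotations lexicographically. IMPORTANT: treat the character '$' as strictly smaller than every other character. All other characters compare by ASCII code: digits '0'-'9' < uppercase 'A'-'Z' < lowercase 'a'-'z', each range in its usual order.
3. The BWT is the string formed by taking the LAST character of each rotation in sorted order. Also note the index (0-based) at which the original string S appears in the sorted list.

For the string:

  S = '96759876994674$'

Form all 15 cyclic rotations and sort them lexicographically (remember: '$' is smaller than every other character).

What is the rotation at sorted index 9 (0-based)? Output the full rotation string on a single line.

All 15 rotations (rotation i = S[i:]+S[:i]):
  rot[0] = 96759876994674$
  rot[1] = 6759876994674$9
  rot[2] = 759876994674$96
  rot[3] = 59876994674$967
  rot[4] = 9876994674$9675
  rot[5] = 876994674$96759
  rot[6] = 76994674$967598
  rot[7] = 6994674$9675987
  rot[8] = 994674$96759876
  rot[9] = 94674$967598769
  rot[10] = 4674$9675987699
  rot[11] = 674$96759876994
  rot[12] = 74$967598769946
  rot[13] = 4$9675987699467
  rot[14] = $96759876994674
Sorted (with $ < everything):
  sorted[0] = $96759876994674
  sorted[1] = 4$9675987699467
  sorted[2] = 4674$9675987699
  sorted[3] = 59876994674$967
  sorted[4] = 674$96759876994
  sorted[5] = 6759876994674$9
  sorted[6] = 6994674$9675987
  sorted[7] = 74$967598769946
  sorted[8] = 759876994674$96
  sorted[9] = 76994674$967598
  sorted[10] = 876994674$96759
  sorted[11] = 94674$967598769
  sorted[12] = 96759876994674$
  sorted[13] = 9876994674$9675
  sorted[14] = 994674$96759876
sorted[9] = 76994674$967598

Answer: 76994674$967598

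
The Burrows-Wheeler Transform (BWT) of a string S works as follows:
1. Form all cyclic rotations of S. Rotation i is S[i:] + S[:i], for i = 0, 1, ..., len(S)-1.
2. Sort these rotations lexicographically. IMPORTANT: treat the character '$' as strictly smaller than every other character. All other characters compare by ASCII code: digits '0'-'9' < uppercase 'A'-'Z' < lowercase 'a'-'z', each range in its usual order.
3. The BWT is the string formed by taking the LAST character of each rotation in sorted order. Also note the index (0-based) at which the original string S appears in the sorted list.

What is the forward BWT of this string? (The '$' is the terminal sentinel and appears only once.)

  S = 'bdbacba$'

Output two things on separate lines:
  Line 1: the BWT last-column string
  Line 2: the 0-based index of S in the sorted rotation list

Answer: abbcd$ab
5

Derivation:
All 8 rotations (rotation i = S[i:]+S[:i]):
  rot[0] = bdbacba$
  rot[1] = dbacba$b
  rot[2] = bacba$bd
  rot[3] = acba$bdb
  rot[4] = cba$bdba
  rot[5] = ba$bdbac
  rot[6] = a$bdbacb
  rot[7] = $bdbacba
Sorted (with $ < everything):
  sorted[0] = $bdbacba  (last char: 'a')
  sorted[1] = a$bdbacb  (last char: 'b')
  sorted[2] = acba$bdb  (last char: 'b')
  sorted[3] = ba$bdbac  (last char: 'c')
  sorted[4] = bacba$bd  (last char: 'd')
  sorted[5] = bdbacba$  (last char: '$')
  sorted[6] = cba$bdba  (last char: 'a')
  sorted[7] = dbacba$b  (last char: 'b')
Last column: abbcd$ab
Original string S is at sorted index 5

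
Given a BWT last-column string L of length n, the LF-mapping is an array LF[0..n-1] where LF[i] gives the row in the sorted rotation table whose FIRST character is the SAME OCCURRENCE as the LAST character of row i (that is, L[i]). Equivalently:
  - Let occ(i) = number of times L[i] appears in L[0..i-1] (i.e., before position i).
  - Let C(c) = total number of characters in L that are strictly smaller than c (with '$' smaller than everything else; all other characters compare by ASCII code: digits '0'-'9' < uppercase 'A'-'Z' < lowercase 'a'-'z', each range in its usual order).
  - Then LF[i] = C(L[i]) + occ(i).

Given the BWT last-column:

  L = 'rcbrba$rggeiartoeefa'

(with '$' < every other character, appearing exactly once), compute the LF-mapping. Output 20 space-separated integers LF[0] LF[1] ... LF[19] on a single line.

Char counts: '$':1, 'a':3, 'b':2, 'c':1, 'e':3, 'f':1, 'g':2, 'i':1, 'o':1, 'r':4, 't':1
C (first-col start): C('$')=0, C('a')=1, C('b')=4, C('c')=6, C('e')=7, C('f')=10, C('g')=11, C('i')=13, C('o')=14, C('r')=15, C('t')=19
L[0]='r': occ=0, LF[0]=C('r')+0=15+0=15
L[1]='c': occ=0, LF[1]=C('c')+0=6+0=6
L[2]='b': occ=0, LF[2]=C('b')+0=4+0=4
L[3]='r': occ=1, LF[3]=C('r')+1=15+1=16
L[4]='b': occ=1, LF[4]=C('b')+1=4+1=5
L[5]='a': occ=0, LF[5]=C('a')+0=1+0=1
L[6]='$': occ=0, LF[6]=C('$')+0=0+0=0
L[7]='r': occ=2, LF[7]=C('r')+2=15+2=17
L[8]='g': occ=0, LF[8]=C('g')+0=11+0=11
L[9]='g': occ=1, LF[9]=C('g')+1=11+1=12
L[10]='e': occ=0, LF[10]=C('e')+0=7+0=7
L[11]='i': occ=0, LF[11]=C('i')+0=13+0=13
L[12]='a': occ=1, LF[12]=C('a')+1=1+1=2
L[13]='r': occ=3, LF[13]=C('r')+3=15+3=18
L[14]='t': occ=0, LF[14]=C('t')+0=19+0=19
L[15]='o': occ=0, LF[15]=C('o')+0=14+0=14
L[16]='e': occ=1, LF[16]=C('e')+1=7+1=8
L[17]='e': occ=2, LF[17]=C('e')+2=7+2=9
L[18]='f': occ=0, LF[18]=C('f')+0=10+0=10
L[19]='a': occ=2, LF[19]=C('a')+2=1+2=3

Answer: 15 6 4 16 5 1 0 17 11 12 7 13 2 18 19 14 8 9 10 3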